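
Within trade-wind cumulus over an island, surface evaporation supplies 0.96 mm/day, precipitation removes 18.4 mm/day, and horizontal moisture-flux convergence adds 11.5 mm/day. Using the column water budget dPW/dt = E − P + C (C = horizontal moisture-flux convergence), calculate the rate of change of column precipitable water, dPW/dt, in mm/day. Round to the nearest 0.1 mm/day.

dPW/dt ≈ -5.9 mm/day

dPW/dt = E − P + C = 0.96 − 18.4 + (11.5) = -5.9 mm/day.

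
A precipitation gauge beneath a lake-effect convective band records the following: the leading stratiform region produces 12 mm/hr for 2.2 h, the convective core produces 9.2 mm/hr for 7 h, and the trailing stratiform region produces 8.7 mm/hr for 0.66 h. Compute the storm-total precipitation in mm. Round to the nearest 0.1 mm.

Total = Σ Rᵢ Δtᵢ = 12 × 2.2 + 9.2 × 7 + 8.7 × 0.66
      = 26.4 + 64.4 + 5.742 = 96.5 mm.

total ≈ 96.5 mm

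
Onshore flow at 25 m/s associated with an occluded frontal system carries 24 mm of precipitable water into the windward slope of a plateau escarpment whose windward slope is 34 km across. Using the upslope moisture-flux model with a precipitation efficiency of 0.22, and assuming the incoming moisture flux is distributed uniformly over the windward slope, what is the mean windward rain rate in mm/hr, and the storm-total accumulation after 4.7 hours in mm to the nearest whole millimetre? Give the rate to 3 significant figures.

R ≈ 14.0 mm/hr; total ≈ 66 mm

Incoming column moisture flux per unit ridge length: F = V × PW = 25 × 24 = 600 mm·m/s.
Spread over the 34 km slope with efficiency ε = 0.22: R = ε·F/W = 0.22 × 600 / 34000 m = 3.882e-03 mm/s.
R = 3.882e-03 × 3600 = 14.0 mm/hr.
Over 4.7 h: total = 14.0 × 4.7 = 65.8 ≈ 66 mm.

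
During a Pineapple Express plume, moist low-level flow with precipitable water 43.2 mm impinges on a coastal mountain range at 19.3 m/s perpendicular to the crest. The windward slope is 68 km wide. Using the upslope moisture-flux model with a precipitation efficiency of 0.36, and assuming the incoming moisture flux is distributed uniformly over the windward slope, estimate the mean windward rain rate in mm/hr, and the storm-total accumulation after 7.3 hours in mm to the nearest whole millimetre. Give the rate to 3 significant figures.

Incoming column moisture flux per unit ridge length: F = V × PW = 19.3 × 43.2 = 833.76 mm·m/s.
Spread over the 68 km slope with efficiency ε = 0.36: R = ε·F/W = 0.36 × 833.76 / 68000 m = 4.414e-03 mm/s.
R = 4.414e-03 × 3600 = 15.9 mm/hr.
Over 7.3 h: total = 15.9 × 7.3 = 116.07 ≈ 116 mm.

R ≈ 15.9 mm/hr; total ≈ 116 mm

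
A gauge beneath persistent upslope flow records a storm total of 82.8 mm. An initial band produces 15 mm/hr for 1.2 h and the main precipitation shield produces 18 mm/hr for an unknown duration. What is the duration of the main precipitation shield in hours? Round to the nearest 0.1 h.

Known phases: 15 × 1.2 = 18 mm.
Remaining depth = 82.8 − 18 = 64.8 mm.
Duration = 64.8 / 18 = 3.6 h.

duration ≈ 3.6 h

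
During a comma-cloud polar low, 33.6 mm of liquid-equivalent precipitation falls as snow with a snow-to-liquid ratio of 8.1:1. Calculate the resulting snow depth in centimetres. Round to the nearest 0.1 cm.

Snow depth = liquid × ratio = 33.6 mm × 8.1 = 272.16 mm = 27.2 cm.

snow depth ≈ 27.2 cm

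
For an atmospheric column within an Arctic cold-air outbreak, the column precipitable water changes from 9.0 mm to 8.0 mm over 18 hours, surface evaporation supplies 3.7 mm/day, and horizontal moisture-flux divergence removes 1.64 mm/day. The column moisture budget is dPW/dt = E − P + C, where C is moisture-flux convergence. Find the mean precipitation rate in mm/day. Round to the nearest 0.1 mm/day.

P ≈ 3.4 mm/day

dPW/dt = (8.0 − 9.0) mm / (18/24 day) = -1.333 mm/day.
P = E + C − dPW/dt = 3.7 + (-1.64) − (-1.333) = 3.4 mm/day.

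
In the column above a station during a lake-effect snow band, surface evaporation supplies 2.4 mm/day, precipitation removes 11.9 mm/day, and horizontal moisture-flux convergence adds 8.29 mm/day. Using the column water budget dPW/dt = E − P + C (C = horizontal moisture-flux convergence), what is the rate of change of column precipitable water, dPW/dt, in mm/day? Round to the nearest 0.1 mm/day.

dPW/dt = E − P + C = 2.4 − 11.9 + (8.29) = -1.2 mm/day.

dPW/dt ≈ -1.2 mm/day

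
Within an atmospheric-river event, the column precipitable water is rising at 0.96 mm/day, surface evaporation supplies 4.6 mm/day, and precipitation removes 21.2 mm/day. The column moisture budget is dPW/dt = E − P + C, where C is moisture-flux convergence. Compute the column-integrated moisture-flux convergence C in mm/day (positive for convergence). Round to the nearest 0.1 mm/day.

C ≈ 17.6 mm/day

dPW/dt = +0.96 mm/day.
C = dPW/dt − E + P = (+0.96) − 4.6 + 21.2 = 17.6 mm/day.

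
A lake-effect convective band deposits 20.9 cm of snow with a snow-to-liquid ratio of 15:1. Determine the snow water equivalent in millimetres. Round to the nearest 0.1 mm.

SWE = snow depth / ratio = 20.9 cm / 15 = 1.393 cm = 13.9 mm.

SWE ≈ 13.9 mm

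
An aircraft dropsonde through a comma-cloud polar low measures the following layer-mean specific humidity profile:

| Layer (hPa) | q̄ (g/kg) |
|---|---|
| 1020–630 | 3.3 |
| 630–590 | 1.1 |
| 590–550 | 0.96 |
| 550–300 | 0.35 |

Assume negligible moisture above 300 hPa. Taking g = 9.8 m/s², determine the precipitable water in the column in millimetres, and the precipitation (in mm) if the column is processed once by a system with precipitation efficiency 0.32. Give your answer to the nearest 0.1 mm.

PW ≈ 14.9 mm; precipitation ≈ 4.8 mm

Precipitable water is the column-integrated vapour mass per unit area: PW = (1/g) Σ q̄ Δp, with q in kg/kg and Δp in Pa (1 kg/m² of water = 1 mm).
Layer 1020–630 hPa: Δp = 390 hPa = 39000 Pa, q̄ = 0.0033 kg/kg → 0.0033 × 39000 / 9.8 = 13.13 mm
Layer 630–590 hPa: Δp = 40 hPa = 4000 Pa, q̄ = 0.0011 kg/kg → 0.0011 × 4000 / 9.8 = 0.45 mm
Layer 590–550 hPa: Δp = 40 hPa = 4000 Pa, q̄ = 0.00096 kg/kg → 0.00096 × 4000 / 9.8 = 0.39 mm
Layer 550–300 hPa: Δp = 250 hPa = 25000 Pa, q̄ = 0.00035 kg/kg → 0.00035 × 25000 / 9.8 = 0.89 mm
PW = 13.13 + 0.45 + 0.39 + 0.89 = 14.86 ≈ 14.9 mm.
Precipitation = ε × PW = 0.32 × 14.9 = 4.8 mm.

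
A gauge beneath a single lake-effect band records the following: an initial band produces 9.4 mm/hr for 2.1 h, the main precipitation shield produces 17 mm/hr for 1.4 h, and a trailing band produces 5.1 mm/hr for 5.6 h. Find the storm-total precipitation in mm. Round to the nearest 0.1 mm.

total ≈ 72.1 mm

Total = Σ Rᵢ Δtᵢ = 9.4 × 2.1 + 17 × 1.4 + 5.1 × 5.6
      = 19.74 + 23.8 + 28.56 = 72.1 mm.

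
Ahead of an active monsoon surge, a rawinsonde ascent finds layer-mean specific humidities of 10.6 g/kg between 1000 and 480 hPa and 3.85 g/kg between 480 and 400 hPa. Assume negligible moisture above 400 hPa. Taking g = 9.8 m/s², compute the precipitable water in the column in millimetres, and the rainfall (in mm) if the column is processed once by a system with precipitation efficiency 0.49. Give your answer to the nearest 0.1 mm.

Precipitable water is the column-integrated vapour mass per unit area: PW = (1/g) Σ q̄ Δp, with q in kg/kg and Δp in Pa (1 kg/m² of water = 1 mm).
Layer 1000–480 hPa: Δp = 520 hPa = 52000 Pa, q̄ = 0.0106 kg/kg → 0.0106 × 52000 / 9.8 = 56.24 mm
Layer 480–400 hPa: Δp = 80 hPa = 8000 Pa, q̄ = 0.00385 kg/kg → 0.00385 × 8000 / 9.8 = 3.14 mm
PW = 56.24 + 3.14 = 59.38 ≈ 59.4 mm.
Rainfall = ε × PW = 0.49 × 59.4 = 29.1 mm.

PW ≈ 59.4 mm; rainfall ≈ 29.1 mm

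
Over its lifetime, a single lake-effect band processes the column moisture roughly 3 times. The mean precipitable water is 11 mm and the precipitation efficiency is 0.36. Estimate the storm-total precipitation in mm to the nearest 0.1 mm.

Each cycle deposits ε × PW = 0.36 × 11 = 3.96 mm.
Over 3 cycles: 3 × 3.96 = 11.9 mm.

precipitation ≈ 11.9 mm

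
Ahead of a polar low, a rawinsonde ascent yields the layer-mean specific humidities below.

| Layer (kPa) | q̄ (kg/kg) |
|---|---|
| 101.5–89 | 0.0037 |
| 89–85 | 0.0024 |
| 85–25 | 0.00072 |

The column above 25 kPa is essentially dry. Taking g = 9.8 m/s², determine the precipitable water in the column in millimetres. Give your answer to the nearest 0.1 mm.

Precipitable water is the column-integrated vapour mass per unit area: PW = (1/g) Σ q̄ Δp, with q in kg/kg and Δp in Pa (1 kg/m² of water = 1 mm).
Layer 101.5–89 kPa: Δp = 125 hPa = 12500 Pa, q̄ = 0.0037 kg/kg → 0.0037 × 12500 / 9.8 = 4.72 mm
Layer 89–85 kPa: Δp = 40 hPa = 4000 Pa, q̄ = 0.0024 kg/kg → 0.0024 × 4000 / 9.8 = 0.98 mm
Layer 85–25 kPa: Δp = 600 hPa = 60000 Pa, q̄ = 0.00072 kg/kg → 0.00072 × 60000 / 9.8 = 4.41 mm
PW = 4.72 + 0.98 + 4.41 = 10.11 ≈ 10.1 mm.

PW ≈ 10.1 mm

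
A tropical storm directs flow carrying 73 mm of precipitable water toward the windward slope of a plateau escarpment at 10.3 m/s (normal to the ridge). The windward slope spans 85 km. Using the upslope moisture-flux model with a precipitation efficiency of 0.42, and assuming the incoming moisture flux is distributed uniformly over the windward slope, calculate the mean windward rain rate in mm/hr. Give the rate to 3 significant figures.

R ≈ 13.4 mm/hr

Incoming column moisture flux per unit ridge length: F = V × PW = 10.3 × 73 = 751.9 mm·m/s.
Spread over the 85 km slope with efficiency ε = 0.42: R = ε·F/W = 0.42 × 751.9 / 85000 m = 3.715e-03 mm/s.
R = 3.715e-03 × 3600 = 13.4 mm/hr.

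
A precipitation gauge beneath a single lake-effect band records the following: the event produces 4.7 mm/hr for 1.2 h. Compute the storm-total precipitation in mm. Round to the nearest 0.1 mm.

total ≈ 5.6 mm

Total = Σ Rᵢ Δtᵢ = 4.7 × 1.2
      = 5.64 = 5.6 mm.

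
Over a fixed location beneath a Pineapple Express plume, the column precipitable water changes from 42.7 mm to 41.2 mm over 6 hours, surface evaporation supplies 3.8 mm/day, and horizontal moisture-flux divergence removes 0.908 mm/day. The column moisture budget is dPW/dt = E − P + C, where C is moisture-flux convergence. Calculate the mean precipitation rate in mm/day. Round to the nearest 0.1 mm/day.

dPW/dt = (41.2 − 42.7) mm / (6/24 day) = -6.000 mm/day.
P = E + C − dPW/dt = 3.8 + (-0.908) − (-6.000) = 8.9 mm/day.

P ≈ 8.9 mm/day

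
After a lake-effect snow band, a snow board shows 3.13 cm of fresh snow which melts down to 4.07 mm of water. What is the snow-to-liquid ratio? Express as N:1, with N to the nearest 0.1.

Ratio = snow depth / SWE = 31.3 mm / 4.07 mm = 7.7, i.e. 7.7:1.

ratio ≈ 7.7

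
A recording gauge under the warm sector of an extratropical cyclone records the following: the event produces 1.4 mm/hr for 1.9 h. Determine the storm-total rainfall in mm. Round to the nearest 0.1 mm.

Total = Σ Rᵢ Δtᵢ = 1.4 × 1.9
      = 2.66 = 2.7 mm.

total ≈ 2.7 mm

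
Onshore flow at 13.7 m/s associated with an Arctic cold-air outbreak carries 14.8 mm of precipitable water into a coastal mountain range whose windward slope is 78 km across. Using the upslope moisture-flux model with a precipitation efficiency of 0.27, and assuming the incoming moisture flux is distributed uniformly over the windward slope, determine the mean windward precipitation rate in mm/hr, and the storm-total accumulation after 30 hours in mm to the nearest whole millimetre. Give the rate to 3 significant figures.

R ≈ 2.53 mm/hr; total ≈ 76 mm

Incoming column moisture flux per unit ridge length: F = V × PW = 13.7 × 14.8 = 202.76 mm·m/s.
Spread over the 78 km slope with efficiency ε = 0.27: R = ε·F/W = 0.27 × 202.76 / 78000 m = 7.019e-04 mm/s.
R = 7.019e-04 × 3600 = 2.53 mm/hr.
Over 30 h: total = 2.53 × 30 = 75.9 ≈ 76 mm.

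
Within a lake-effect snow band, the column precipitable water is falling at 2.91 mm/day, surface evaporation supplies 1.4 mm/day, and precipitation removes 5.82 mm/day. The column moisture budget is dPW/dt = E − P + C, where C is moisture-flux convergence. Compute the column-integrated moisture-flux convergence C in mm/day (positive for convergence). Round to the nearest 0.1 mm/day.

dPW/dt = -2.91 mm/day.
C = dPW/dt − E + P = (-2.91) − 1.4 + 5.82 = 1.5 mm/day.

C ≈ 1.5 mm/day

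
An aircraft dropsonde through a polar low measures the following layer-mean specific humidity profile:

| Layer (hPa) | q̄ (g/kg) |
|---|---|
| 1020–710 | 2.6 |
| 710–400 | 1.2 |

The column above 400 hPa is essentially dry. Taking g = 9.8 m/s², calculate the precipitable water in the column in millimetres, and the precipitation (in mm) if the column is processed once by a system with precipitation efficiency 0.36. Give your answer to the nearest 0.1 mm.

Precipitable water is the column-integrated vapour mass per unit area: PW = (1/g) Σ q̄ Δp, with q in kg/kg and Δp in Pa (1 kg/m² of water = 1 mm).
Layer 1020–710 hPa: Δp = 310 hPa = 31000 Pa, q̄ = 0.0026 kg/kg → 0.0026 × 31000 / 9.8 = 8.22 mm
Layer 710–400 hPa: Δp = 310 hPa = 31000 Pa, q̄ = 0.0012 kg/kg → 0.0012 × 31000 / 9.8 = 3.80 mm
PW = 8.22 + 3.80 = 12.02 ≈ 12.0 mm.
Precipitation = ε × PW = 0.36 × 12.0 = 4.3 mm.

PW ≈ 12.0 mm; precipitation ≈ 4.3 mm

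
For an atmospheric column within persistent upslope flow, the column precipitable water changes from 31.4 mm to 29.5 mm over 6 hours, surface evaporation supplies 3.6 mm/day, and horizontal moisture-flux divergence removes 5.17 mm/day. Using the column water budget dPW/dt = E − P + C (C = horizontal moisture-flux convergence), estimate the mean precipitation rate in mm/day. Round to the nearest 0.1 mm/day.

P ≈ 6.0 mm/day

dPW/dt = (29.5 − 31.4) mm / (6/24 day) = -7.600 mm/day.
P = E + C − dPW/dt = 3.6 + (-5.17) − (-7.600) = 6.0 mm/day.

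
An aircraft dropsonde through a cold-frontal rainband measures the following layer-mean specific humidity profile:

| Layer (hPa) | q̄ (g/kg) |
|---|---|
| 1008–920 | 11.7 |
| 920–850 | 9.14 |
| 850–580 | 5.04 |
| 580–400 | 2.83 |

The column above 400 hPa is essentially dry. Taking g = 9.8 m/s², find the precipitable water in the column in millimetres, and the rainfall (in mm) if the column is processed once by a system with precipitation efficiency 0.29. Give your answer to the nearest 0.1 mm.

PW ≈ 36.1 mm; rainfall ≈ 10.5 mm

Precipitable water is the column-integrated vapour mass per unit area: PW = (1/g) Σ q̄ Δp, with q in kg/kg and Δp in Pa (1 kg/m² of water = 1 mm).
Layer 1008–920 hPa: Δp = 88 hPa = 8800 Pa, q̄ = 0.0117 kg/kg → 0.0117 × 8800 / 9.8 = 10.51 mm
Layer 920–850 hPa: Δp = 70 hPa = 7000 Pa, q̄ = 0.00914 kg/kg → 0.00914 × 7000 / 9.8 = 6.53 mm
Layer 850–580 hPa: Δp = 270 hPa = 27000 Pa, q̄ = 0.00504 kg/kg → 0.00504 × 27000 / 9.8 = 13.89 mm
Layer 580–400 hPa: Δp = 180 hPa = 18000 Pa, q̄ = 0.00283 kg/kg → 0.00283 × 18000 / 9.8 = 5.20 mm
PW = 10.51 + 6.53 + 13.89 + 5.20 = 36.13 ≈ 36.1 mm.
Rainfall = ε × PW = 0.29 × 36.1 = 10.5 mm.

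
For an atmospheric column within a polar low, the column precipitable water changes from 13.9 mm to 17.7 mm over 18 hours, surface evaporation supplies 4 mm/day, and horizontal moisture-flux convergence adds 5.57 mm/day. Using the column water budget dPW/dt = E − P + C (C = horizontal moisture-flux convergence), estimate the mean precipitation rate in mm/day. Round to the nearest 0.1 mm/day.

P ≈ 4.5 mm/day

dPW/dt = (17.7 − 13.9) mm / (18/24 day) = +5.067 mm/day.
P = E + C − dPW/dt = 4 + (5.57) − (+5.067) = 4.5 mm/day.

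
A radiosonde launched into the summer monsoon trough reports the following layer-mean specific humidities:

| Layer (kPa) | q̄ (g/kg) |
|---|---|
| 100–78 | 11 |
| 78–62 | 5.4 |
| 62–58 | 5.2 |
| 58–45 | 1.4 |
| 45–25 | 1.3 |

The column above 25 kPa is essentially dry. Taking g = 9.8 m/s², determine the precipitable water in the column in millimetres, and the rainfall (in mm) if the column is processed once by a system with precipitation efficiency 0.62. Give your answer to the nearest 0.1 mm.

Precipitable water is the column-integrated vapour mass per unit area: PW = (1/g) Σ q̄ Δp, with q in kg/kg and Δp in Pa (1 kg/m² of water = 1 mm).
Layer 100–78 kPa: Δp = 220 hPa = 22000 Pa, q̄ = 0.011 kg/kg → 0.011 × 22000 / 9.8 = 24.69 mm
Layer 78–62 kPa: Δp = 160 hPa = 16000 Pa, q̄ = 0.0054 kg/kg → 0.0054 × 16000 / 9.8 = 8.82 mm
Layer 62–58 kPa: Δp = 40 hPa = 4000 Pa, q̄ = 0.0052 kg/kg → 0.0052 × 4000 / 9.8 = 2.12 mm
Layer 58–45 kPa: Δp = 130 hPa = 13000 Pa, q̄ = 0.0014 kg/kg → 0.0014 × 13000 / 9.8 = 1.86 mm
Layer 45–25 kPa: Δp = 200 hPa = 20000 Pa, q̄ = 0.0013 kg/kg → 0.0013 × 20000 / 9.8 = 2.65 mm
PW = 24.69 + 8.82 + 2.12 + 1.86 + 2.65 = 40.14 ≈ 40.1 mm.
Rainfall = ε × PW = 0.62 × 40.1 = 24.9 mm.

PW ≈ 40.1 mm; rainfall ≈ 24.9 mm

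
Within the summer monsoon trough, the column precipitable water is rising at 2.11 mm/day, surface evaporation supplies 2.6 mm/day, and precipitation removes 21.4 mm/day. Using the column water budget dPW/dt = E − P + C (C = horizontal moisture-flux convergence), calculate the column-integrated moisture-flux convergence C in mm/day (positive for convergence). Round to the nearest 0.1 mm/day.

C ≈ 20.9 mm/day

dPW/dt = +2.11 mm/day.
C = dPW/dt − E + P = (+2.11) − 2.6 + 21.4 = 20.9 mm/day.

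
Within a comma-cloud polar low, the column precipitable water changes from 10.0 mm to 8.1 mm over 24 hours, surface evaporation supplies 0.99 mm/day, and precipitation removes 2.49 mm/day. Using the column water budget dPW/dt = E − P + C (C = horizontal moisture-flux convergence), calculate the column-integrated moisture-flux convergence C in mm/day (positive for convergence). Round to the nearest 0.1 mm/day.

dPW/dt = (8.1 − 10.0) mm / (24/24 day) = -1.900 mm/day.
C = dPW/dt − E + P = (-1.900) − 0.99 + 2.49 = -0.4 mm/day.

C ≈ -0.4 mm/day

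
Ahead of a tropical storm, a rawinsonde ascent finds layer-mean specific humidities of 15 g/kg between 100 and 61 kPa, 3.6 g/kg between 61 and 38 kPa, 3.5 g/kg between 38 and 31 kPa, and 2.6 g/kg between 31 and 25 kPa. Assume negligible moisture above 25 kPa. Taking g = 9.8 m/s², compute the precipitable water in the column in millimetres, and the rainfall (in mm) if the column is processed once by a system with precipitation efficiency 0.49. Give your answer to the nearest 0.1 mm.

PW ≈ 72.2 mm; rainfall ≈ 35.4 mm

Precipitable water is the column-integrated vapour mass per unit area: PW = (1/g) Σ q̄ Δp, with q in kg/kg and Δp in Pa (1 kg/m² of water = 1 mm).
Layer 100–61 kPa: Δp = 390 hPa = 39000 Pa, q̄ = 0.015 kg/kg → 0.015 × 39000 / 9.8 = 59.69 mm
Layer 61–38 kPa: Δp = 230 hPa = 23000 Pa, q̄ = 0.0036 kg/kg → 0.0036 × 23000 / 9.8 = 8.45 mm
Layer 38–31 kPa: Δp = 70 hPa = 7000 Pa, q̄ = 0.0035 kg/kg → 0.0035 × 7000 / 9.8 = 2.50 mm
Layer 31–25 kPa: Δp = 60 hPa = 6000 Pa, q̄ = 0.0026 kg/kg → 0.0026 × 6000 / 9.8 = 1.59 mm
PW = 59.69 + 8.45 + 2.50 + 1.59 = 72.23 ≈ 72.2 mm.
Rainfall = ε × PW = 0.49 × 72.2 = 35.4 mm.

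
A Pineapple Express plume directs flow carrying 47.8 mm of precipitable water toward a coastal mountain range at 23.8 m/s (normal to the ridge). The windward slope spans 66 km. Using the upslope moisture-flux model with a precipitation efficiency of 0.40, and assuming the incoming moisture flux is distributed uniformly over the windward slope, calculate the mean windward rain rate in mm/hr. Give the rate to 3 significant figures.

R ≈ 24.8 mm/hr

Incoming column moisture flux per unit ridge length: F = V × PW = 23.8 × 47.8 = 1137.64 mm·m/s.
Spread over the 66 km slope with efficiency ε = 0.40: R = ε·F/W = 0.40 × 1137.64 / 66000 m = 6.895e-03 mm/s.
R = 6.895e-03 × 3600 = 24.8 mm/hr.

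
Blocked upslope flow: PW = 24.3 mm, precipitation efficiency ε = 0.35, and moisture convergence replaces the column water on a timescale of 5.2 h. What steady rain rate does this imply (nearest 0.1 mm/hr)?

R ≈ 1.6 mm/hr

Each overturning extracts ε × PW = 0.35 × 24.3 = 8.505 mm.
Rate = ε·PW / τ = 8.505 / 5.2 h = 1.6 mm/hr.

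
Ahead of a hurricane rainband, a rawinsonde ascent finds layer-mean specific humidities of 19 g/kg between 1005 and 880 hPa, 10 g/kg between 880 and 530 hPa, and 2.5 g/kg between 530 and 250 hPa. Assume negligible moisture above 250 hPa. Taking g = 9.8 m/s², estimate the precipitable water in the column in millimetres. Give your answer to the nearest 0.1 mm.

Precipitable water is the column-integrated vapour mass per unit area: PW = (1/g) Σ q̄ Δp, with q in kg/kg and Δp in Pa (1 kg/m² of water = 1 mm).
Layer 1005–880 hPa: Δp = 125 hPa = 12500 Pa, q̄ = 0.019 kg/kg → 0.019 × 12500 / 9.8 = 24.23 mm
Layer 880–530 hPa: Δp = 350 hPa = 35000 Pa, q̄ = 0.01 kg/kg → 0.01 × 35000 / 9.8 = 35.71 mm
Layer 530–250 hPa: Δp = 280 hPa = 28000 Pa, q̄ = 0.0025 kg/kg → 0.0025 × 28000 / 9.8 = 7.14 mm
PW = 24.23 + 35.71 + 7.14 = 67.08 ≈ 67.1 mm.

PW ≈ 67.1 mm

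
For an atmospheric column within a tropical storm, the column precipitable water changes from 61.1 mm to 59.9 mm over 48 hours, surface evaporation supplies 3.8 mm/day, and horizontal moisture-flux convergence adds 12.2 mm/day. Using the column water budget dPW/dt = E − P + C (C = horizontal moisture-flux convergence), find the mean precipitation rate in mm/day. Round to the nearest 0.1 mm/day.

dPW/dt = (59.9 − 61.1) mm / (48/24 day) = -0.600 mm/day.
P = E + C − dPW/dt = 3.8 + (12.2) − (-0.600) = 16.6 mm/day.

P ≈ 16.6 mm/day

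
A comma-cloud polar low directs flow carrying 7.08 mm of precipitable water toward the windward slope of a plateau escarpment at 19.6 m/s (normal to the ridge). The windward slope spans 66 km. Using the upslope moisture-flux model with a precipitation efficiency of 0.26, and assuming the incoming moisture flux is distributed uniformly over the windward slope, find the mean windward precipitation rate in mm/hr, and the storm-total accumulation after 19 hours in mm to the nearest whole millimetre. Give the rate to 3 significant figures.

R ≈ 1.97 mm/hr; total ≈ 37 mm

Incoming column moisture flux per unit ridge length: F = V × PW = 19.6 × 7.08 = 138.768 mm·m/s.
Spread over the 66 km slope with efficiency ε = 0.26: R = ε·F/W = 0.26 × 138.768 / 66000 m = 5.467e-04 mm/s.
R = 5.467e-04 × 3600 = 1.97 mm/hr.
Over 19 h: total = 1.97 × 19 = 37.43 ≈ 37 mm.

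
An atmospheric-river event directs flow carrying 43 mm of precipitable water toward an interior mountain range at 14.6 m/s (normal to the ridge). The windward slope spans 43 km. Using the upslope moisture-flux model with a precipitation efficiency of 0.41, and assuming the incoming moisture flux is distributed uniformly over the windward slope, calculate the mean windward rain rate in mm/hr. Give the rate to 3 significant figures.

R ≈ 21.5 mm/hr

Incoming column moisture flux per unit ridge length: F = V × PW = 14.6 × 43 = 627.8 mm·m/s.
Spread over the 43 km slope with efficiency ε = 0.41: R = ε·F/W = 0.41 × 627.8 / 43000 m = 5.986e-03 mm/s.
R = 5.986e-03 × 3600 = 21.5 mm/hr.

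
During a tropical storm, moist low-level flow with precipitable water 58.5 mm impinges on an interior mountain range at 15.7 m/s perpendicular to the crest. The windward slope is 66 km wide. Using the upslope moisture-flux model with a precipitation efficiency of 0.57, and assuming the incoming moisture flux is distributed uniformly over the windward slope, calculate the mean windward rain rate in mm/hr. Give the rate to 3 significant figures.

R ≈ 28.6 mm/hr

Incoming column moisture flux per unit ridge length: F = V × PW = 15.7 × 58.5 = 918.45 mm·m/s.
Spread over the 66 km slope with efficiency ε = 0.57: R = ε·F/W = 0.57 × 918.45 / 66000 m = 7.932e-03 mm/s.
R = 7.932e-03 × 3600 = 28.6 mm/hr.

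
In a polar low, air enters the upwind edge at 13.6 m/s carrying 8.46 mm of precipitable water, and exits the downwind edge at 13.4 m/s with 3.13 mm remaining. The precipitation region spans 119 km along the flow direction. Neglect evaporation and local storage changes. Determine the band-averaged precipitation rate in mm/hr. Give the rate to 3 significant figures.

Column moisture flux per unit crosswind length is F = V × PW.
Inflow: F_in = 13.6 × 8.46 = 115.056 mm·m/s
Outflow: F_out = 13.4 × 3.13 = 41.942 mm·m/s
Steady-state rate R = (F_in − F_out)/L = (115.056 − 41.942) / 119000 m = 6.144e-04 mm/s.
R = 6.144e-04 × 3600 = 2.21 mm/hr.

R ≈ 2.21 mm/hr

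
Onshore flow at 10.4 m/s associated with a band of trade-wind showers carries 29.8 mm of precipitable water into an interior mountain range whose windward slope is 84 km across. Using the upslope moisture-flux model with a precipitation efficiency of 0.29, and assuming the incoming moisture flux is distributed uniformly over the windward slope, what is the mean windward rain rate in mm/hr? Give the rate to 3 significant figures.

R ≈ 3.85 mm/hr

Incoming column moisture flux per unit ridge length: F = V × PW = 10.4 × 29.8 = 309.92 mm·m/s.
Spread over the 84 km slope with efficiency ε = 0.29: R = ε·F/W = 0.29 × 309.92 / 84000 m = 1.070e-03 mm/s.
R = 1.070e-03 × 3600 = 3.85 mm/hr.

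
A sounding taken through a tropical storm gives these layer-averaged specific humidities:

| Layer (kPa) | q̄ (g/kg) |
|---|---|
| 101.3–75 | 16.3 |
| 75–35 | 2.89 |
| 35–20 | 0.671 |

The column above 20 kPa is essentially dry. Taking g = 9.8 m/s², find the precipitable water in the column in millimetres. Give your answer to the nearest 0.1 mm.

Precipitable water is the column-integrated vapour mass per unit area: PW = (1/g) Σ q̄ Δp, with q in kg/kg and Δp in Pa (1 kg/m² of water = 1 mm).
Layer 101.3–75 kPa: Δp = 263 hPa = 26300 Pa, q̄ = 0.0163 kg/kg → 0.0163 × 26300 / 9.8 = 43.74 mm
Layer 75–35 kPa: Δp = 400 hPa = 40000 Pa, q̄ = 0.00289 kg/kg → 0.00289 × 40000 / 9.8 = 11.80 mm
Layer 35–20 kPa: Δp = 150 hPa = 15000 Pa, q̄ = 0.000671 kg/kg → 0.000671 × 15000 / 9.8 = 1.03 mm
PW = 43.74 + 11.80 + 1.03 = 56.57 ≈ 56.6 mm.

PW ≈ 56.6 mm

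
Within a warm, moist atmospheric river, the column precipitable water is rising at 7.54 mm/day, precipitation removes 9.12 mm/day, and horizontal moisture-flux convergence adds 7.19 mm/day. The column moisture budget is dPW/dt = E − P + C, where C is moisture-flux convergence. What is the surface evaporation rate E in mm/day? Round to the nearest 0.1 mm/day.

dPW/dt = +7.54 mm/day.
E = dPW/dt + P − C = (+7.54) + 9.12 − (7.19) = 9.5 mm/day.

E ≈ 9.5 mm/day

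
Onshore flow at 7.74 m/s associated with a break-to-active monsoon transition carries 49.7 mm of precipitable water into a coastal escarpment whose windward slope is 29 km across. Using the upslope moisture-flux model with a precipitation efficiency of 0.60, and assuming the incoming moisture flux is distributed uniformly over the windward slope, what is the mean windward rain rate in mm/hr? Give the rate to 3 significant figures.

R ≈ 28.7 mm/hr

Incoming column moisture flux per unit ridge length: F = V × PW = 7.74 × 49.7 = 384.678 mm·m/s.
Spread over the 29 km slope with efficiency ε = 0.60: R = ε·F/W = 0.60 × 384.678 / 29000 m = 7.959e-03 mm/s.
R = 7.959e-03 × 3600 = 28.7 mm/hr.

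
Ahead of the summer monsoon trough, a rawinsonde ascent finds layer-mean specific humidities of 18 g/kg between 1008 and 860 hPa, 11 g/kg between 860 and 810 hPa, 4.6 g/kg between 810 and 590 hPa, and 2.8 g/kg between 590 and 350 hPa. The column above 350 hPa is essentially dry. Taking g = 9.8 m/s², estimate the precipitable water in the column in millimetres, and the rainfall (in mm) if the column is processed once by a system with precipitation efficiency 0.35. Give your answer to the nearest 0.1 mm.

PW ≈ 50.0 mm; rainfall ≈ 17.5 mm

Precipitable water is the column-integrated vapour mass per unit area: PW = (1/g) Σ q̄ Δp, with q in kg/kg and Δp in Pa (1 kg/m² of water = 1 mm).
Layer 1008–860 hPa: Δp = 148 hPa = 14800 Pa, q̄ = 0.018 kg/kg → 0.018 × 14800 / 9.8 = 27.18 mm
Layer 860–810 hPa: Δp = 50 hPa = 5000 Pa, q̄ = 0.011 kg/kg → 0.011 × 5000 / 9.8 = 5.61 mm
Layer 810–590 hPa: Δp = 220 hPa = 22000 Pa, q̄ = 0.0046 kg/kg → 0.0046 × 22000 / 9.8 = 10.33 mm
Layer 590–350 hPa: Δp = 240 hPa = 24000 Pa, q̄ = 0.0028 kg/kg → 0.0028 × 24000 / 9.8 = 6.86 mm
PW = 27.18 + 5.61 + 10.33 + 6.86 = 49.98 ≈ 50.0 mm.
Rainfall = ε × PW = 0.35 × 50.0 = 17.5 mm.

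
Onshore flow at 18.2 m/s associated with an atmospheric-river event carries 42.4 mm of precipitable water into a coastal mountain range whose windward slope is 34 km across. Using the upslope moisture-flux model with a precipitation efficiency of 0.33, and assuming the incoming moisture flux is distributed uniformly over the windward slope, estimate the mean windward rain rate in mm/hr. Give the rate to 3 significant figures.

R ≈ 27.0 mm/hr

Incoming column moisture flux per unit ridge length: F = V × PW = 18.2 × 42.4 = 771.68 mm·m/s.
Spread over the 34 km slope with efficiency ε = 0.33: R = ε·F/W = 0.33 × 771.68 / 34000 m = 7.490e-03 mm/s.
R = 7.490e-03 × 3600 = 27.0 mm/hr.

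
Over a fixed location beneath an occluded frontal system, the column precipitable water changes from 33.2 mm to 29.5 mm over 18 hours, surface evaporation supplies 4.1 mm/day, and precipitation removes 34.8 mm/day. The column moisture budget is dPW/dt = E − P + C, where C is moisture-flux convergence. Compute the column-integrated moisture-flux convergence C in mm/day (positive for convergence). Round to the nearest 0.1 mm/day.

C ≈ 25.8 mm/day

dPW/dt = (29.5 − 33.2) mm / (18/24 day) = -4.933 mm/day.
C = dPW/dt − E + P = (-4.933) − 4.1 + 34.8 = 25.8 mm/day.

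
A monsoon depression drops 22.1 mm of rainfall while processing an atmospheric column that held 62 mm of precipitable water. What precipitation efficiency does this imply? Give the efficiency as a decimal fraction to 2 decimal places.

ε = rainfall / PW = 22.1 / 62 = 0.36.

ε ≈ 0.36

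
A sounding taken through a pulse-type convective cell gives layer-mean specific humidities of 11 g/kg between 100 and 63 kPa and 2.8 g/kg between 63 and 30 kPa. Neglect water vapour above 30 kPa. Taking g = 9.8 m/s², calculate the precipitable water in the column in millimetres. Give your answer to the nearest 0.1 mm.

Precipitable water is the column-integrated vapour mass per unit area: PW = (1/g) Σ q̄ Δp, with q in kg/kg and Δp in Pa (1 kg/m² of water = 1 mm).
Layer 100–63 kPa: Δp = 370 hPa = 37000 Pa, q̄ = 0.011 kg/kg → 0.011 × 37000 / 9.8 = 41.53 mm
Layer 63–30 kPa: Δp = 330 hPa = 33000 Pa, q̄ = 0.0028 kg/kg → 0.0028 × 33000 / 9.8 = 9.43 mm
PW = 41.53 + 9.43 = 50.96 ≈ 51.0 mm.

PW ≈ 51.0 mm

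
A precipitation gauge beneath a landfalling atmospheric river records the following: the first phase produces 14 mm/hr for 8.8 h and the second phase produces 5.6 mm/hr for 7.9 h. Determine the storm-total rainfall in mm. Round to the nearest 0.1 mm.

total ≈ 167.4 mm

Total = Σ Rᵢ Δtᵢ = 14 × 8.8 + 5.6 × 7.9
      = 123.2 + 44.24 = 167.4 mm.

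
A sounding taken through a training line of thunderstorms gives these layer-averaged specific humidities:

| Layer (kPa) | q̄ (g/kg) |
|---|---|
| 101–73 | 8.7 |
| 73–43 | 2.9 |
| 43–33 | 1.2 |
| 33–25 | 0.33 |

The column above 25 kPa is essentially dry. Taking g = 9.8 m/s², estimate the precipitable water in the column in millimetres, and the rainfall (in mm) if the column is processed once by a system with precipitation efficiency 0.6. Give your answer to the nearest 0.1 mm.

Precipitable water is the column-integrated vapour mass per unit area: PW = (1/g) Σ q̄ Δp, with q in kg/kg and Δp in Pa (1 kg/m² of water = 1 mm).
Layer 101–73 kPa: Δp = 280 hPa = 28000 Pa, q̄ = 0.0087 kg/kg → 0.0087 × 28000 / 9.8 = 24.86 mm
Layer 73–43 kPa: Δp = 300 hPa = 30000 Pa, q̄ = 0.0029 kg/kg → 0.0029 × 30000 / 9.8 = 8.88 mm
Layer 43–33 kPa: Δp = 100 hPa = 10000 Pa, q̄ = 0.0012 kg/kg → 0.0012 × 10000 / 9.8 = 1.22 mm
Layer 33–25 kPa: Δp = 80 hPa = 8000 Pa, q̄ = 0.00033 kg/kg → 0.00033 × 8000 / 9.8 = 0.27 mm
PW = 24.86 + 8.88 + 1.22 + 0.27 = 35.23 ≈ 35.2 mm.
Rainfall = ε × PW = 0.6 × 35.2 = 21.1 mm.

PW ≈ 35.2 mm; rainfall ≈ 21.1 mm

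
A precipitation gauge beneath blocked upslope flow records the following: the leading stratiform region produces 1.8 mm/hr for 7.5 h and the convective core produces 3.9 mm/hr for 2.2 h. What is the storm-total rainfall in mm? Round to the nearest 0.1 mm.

total ≈ 22.1 mm

Total = Σ Rᵢ Δtᵢ = 1.8 × 7.5 + 3.9 × 2.2
      = 13.5 + 8.58 = 22.1 mm.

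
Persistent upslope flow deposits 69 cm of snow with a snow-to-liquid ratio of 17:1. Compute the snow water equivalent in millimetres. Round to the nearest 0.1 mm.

SWE = snow depth / ratio = 69 cm / 17 = 4.059 cm = 40.6 mm.

SWE ≈ 40.6 mm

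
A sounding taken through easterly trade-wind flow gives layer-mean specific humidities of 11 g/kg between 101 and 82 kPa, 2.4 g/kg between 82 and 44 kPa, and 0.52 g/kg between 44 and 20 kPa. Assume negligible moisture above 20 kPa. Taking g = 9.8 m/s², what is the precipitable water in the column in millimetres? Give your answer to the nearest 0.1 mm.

Precipitable water is the column-integrated vapour mass per unit area: PW = (1/g) Σ q̄ Δp, with q in kg/kg and Δp in Pa (1 kg/m² of water = 1 mm).
Layer 101–82 kPa: Δp = 190 hPa = 19000 Pa, q̄ = 0.011 kg/kg → 0.011 × 19000 / 9.8 = 21.33 mm
Layer 82–44 kPa: Δp = 380 hPa = 38000 Pa, q̄ = 0.0024 kg/kg → 0.0024 × 38000 / 9.8 = 9.31 mm
Layer 44–20 kPa: Δp = 240 hPa = 24000 Pa, q̄ = 0.00052 kg/kg → 0.00052 × 24000 / 9.8 = 1.27 mm
PW = 21.33 + 9.31 + 1.27 = 31.91 ≈ 31.9 mm.

PW ≈ 31.9 mm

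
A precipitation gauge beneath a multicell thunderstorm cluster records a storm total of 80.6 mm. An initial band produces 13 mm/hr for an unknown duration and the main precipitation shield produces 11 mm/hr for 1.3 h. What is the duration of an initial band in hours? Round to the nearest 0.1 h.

duration ≈ 5.1 h

Known phases: 11 × 1.3 = 14.3 mm.
Remaining depth = 80.6 − 14.3 = 66.3 mm.
Duration = 66.3 / 13 = 5.1 h.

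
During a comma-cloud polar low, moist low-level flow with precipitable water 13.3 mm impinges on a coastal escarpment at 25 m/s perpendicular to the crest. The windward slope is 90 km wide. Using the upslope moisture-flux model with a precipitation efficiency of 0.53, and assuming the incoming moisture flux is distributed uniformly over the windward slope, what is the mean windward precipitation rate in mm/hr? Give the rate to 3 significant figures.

R ≈ 7.05 mm/hr

Incoming column moisture flux per unit ridge length: F = V × PW = 25 × 13.3 = 332.5 mm·m/s.
Spread over the 90 km slope with efficiency ε = 0.53: R = ε·F/W = 0.53 × 332.5 / 90000 m = 1.958e-03 mm/s.
R = 1.958e-03 × 3600 = 7.05 mm/hr.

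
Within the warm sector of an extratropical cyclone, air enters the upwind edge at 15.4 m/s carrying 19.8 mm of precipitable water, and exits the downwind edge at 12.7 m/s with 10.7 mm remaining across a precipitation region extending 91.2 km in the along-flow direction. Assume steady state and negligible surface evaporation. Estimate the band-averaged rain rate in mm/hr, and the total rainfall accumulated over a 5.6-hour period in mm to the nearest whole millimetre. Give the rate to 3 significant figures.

Column moisture flux per unit crosswind length is F = V × PW.
Inflow: F_in = 15.4 × 19.8 = 304.92 mm·m/s
Outflow: F_out = 12.7 × 10.7 = 135.89 mm·m/s
Steady-state rate R = (F_in − F_out)/L = (304.92 − 135.89) / 91200 m = 1.853e-03 mm/s.
R = 1.853e-03 × 3600 = 6.67 mm/hr.
Over 5.6 h: total = 6.67 × 5.6 = 37.352 ≈ 37 mm.

R ≈ 6.67 mm/hr; total ≈ 37 mm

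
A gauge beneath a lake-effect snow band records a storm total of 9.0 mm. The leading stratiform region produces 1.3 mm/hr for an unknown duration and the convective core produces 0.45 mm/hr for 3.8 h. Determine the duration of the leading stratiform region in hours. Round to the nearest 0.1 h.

duration ≈ 5.6 h

Known phases: 0.45 × 3.8 = 1.71 mm.
Remaining depth = 9.0 − 1.71 = 7.29 mm.
Duration = 7.29 / 1.3 = 5.6 h.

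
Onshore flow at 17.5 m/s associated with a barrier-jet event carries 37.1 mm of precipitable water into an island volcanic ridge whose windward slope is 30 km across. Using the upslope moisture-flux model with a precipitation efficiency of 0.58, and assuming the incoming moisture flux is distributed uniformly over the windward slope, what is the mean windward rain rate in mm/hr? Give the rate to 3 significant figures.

Incoming column moisture flux per unit ridge length: F = V × PW = 17.5 × 37.1 = 649.25 mm·m/s.
Spread over the 30 km slope with efficiency ε = 0.58: R = ε·F/W = 0.58 × 649.25 / 30000 m = 1.255e-02 mm/s.
R = 1.255e-02 × 3600 = 45.2 mm/hr.

R ≈ 45.2 mm/hr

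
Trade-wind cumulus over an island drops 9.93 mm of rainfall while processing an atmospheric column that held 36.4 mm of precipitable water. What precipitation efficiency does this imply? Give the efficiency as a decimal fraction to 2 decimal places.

ε ≈ 0.27

ε = rainfall / PW = 9.93 / 36.4 = 0.27.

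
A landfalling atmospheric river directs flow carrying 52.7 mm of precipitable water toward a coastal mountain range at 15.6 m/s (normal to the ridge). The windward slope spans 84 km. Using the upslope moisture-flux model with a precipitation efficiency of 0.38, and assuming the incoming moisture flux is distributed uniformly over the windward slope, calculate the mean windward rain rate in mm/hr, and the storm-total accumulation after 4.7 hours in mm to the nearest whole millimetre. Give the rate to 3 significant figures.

R ≈ 13.4 mm/hr; total ≈ 63 mm

Incoming column moisture flux per unit ridge length: F = V × PW = 15.6 × 52.7 = 822.12 mm·m/s.
Spread over the 84 km slope with efficiency ε = 0.38: R = ε·F/W = 0.38 × 822.12 / 84000 m = 3.719e-03 mm/s.
R = 3.719e-03 × 3600 = 13.4 mm/hr.
Over 4.7 h: total = 13.4 × 4.7 = 62.98 ≈ 63 mm.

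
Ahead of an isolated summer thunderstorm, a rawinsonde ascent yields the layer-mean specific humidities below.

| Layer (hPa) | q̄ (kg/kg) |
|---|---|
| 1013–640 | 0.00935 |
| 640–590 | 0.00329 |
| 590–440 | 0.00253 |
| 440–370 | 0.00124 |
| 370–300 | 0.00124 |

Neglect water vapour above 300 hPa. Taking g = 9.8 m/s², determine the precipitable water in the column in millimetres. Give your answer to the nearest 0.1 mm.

Precipitable water is the column-integrated vapour mass per unit area: PW = (1/g) Σ q̄ Δp, with q in kg/kg and Δp in Pa (1 kg/m² of water = 1 mm).
Layer 1013–640 hPa: Δp = 373 hPa = 37300 Pa, q̄ = 0.00935 kg/kg → 0.00935 × 37300 / 9.8 = 35.59 mm
Layer 640–590 hPa: Δp = 50 hPa = 5000 Pa, q̄ = 0.00329 kg/kg → 0.00329 × 5000 / 9.8 = 1.68 mm
Layer 590–440 hPa: Δp = 150 hPa = 15000 Pa, q̄ = 0.00253 kg/kg → 0.00253 × 15000 / 9.8 = 3.87 mm
Layer 440–370 hPa: Δp = 70 hPa = 7000 Pa, q̄ = 0.00124 kg/kg → 0.00124 × 7000 / 9.8 = 0.89 mm
Layer 370–300 hPa: Δp = 70 hPa = 7000 Pa, q̄ = 0.00124 kg/kg → 0.00124 × 7000 / 9.8 = 0.89 mm
PW = 35.59 + 1.68 + 3.87 + 0.89 + 0.89 = 42.92 ≈ 42.9 mm.

PW ≈ 42.9 mm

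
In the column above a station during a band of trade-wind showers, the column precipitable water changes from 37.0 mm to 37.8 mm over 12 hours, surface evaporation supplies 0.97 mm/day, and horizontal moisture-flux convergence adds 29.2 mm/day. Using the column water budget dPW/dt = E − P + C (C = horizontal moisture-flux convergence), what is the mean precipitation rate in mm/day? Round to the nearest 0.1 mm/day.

dPW/dt = (37.8 − 37.0) mm / (12/24 day) = +1.600 mm/day.
P = E + C − dPW/dt = 0.97 + (29.2) − (+1.600) = 28.6 mm/day.

P ≈ 28.6 mm/day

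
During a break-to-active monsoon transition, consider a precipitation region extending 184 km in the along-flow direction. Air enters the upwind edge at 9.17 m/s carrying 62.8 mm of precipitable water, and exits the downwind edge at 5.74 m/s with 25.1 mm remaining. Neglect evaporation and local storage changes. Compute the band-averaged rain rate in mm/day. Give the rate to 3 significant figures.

Column moisture flux per unit crosswind length is F = V × PW.
Inflow: F_in = 9.17 × 62.8 = 575.876 mm·m/s
Outflow: F_out = 5.74 × 25.1 = 144.074 mm·m/s
Steady-state rate R = (F_in − F_out)/L = (575.876 − 144.074) / 184000 m = 2.347e-03 mm/s.
R = 2.347e-03 × 3600 × 24 = 203 mm/day.

R ≈ 203 mm/day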